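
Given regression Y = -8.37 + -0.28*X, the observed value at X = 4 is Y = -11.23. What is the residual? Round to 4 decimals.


Predicted = -8.37 + -0.28 * 4 = -9.4900.
Residual = -11.23 - -9.4900 = -1.7400.

-1.7400


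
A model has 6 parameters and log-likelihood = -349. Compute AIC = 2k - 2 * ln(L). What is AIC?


Compute:
2k = 2*6 = 12.
-2*loglik = -2*(-349) = 698.
AIC = 12 + 698 = 710.

710


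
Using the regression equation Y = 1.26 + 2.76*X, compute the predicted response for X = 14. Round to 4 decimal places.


Plug X = 14 into Y = 1.26 + 2.76*X:
Y = 1.26 + 38.6400 = 39.9000.

39.9000


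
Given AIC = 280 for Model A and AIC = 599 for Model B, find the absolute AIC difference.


|AIC_A - AIC_B| = |280 - 599| = 319.
Model A is preferred (lower AIC).

319


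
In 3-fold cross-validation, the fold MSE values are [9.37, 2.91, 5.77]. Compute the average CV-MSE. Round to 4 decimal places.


Total MSE across folds = 18.0500.
CV-MSE = 18.0500/3 = 6.0167.

6.0167


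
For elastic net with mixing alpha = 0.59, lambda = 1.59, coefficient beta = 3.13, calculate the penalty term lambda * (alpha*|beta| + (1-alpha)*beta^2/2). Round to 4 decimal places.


alpha * |beta| = 0.59 * 3.13 = 1.8467.
(1-alpha) * beta^2/2 = 0.41 * 9.7969/2 = 2.0084.
Total = 1.59 * (1.8467 + 2.0084) = 6.1296.

6.1296


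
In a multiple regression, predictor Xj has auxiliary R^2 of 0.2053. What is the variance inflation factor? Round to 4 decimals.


Using VIF = 1/(1 - R^2_j):
1 - 0.2053 = 0.7947.
VIF = 1.2583.

1.2583


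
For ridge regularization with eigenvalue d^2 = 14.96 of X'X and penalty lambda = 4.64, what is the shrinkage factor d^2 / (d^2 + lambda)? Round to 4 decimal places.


d^2 + lambda = 14.96 + 4.64 = 19.6000.
Shrinkage factor = 14.96/19.6000 = 0.7633.

0.7633


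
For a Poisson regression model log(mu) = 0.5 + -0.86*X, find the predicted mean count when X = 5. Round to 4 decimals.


eta = 0.5 + -0.86 * 5 = -3.8000.
mu = exp(-3.8000) = 0.0224.

0.0224


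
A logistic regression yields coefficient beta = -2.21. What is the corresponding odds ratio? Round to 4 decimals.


The odds ratio is computed as:
OR = e^(-2.21) = 0.1097.

0.1097


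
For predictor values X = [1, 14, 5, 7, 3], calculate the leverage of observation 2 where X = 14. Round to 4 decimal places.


Compute xbar = 6.0000 with n = 5 observations.
SXX = 100.0000.
Leverage = 1/5 + (14 - 6.0000)^2/100.0000 = 0.8400.

0.8400


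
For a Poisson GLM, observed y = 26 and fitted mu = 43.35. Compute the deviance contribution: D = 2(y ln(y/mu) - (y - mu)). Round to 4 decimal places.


First: ln(26/43.35) = -0.511210.
Then: 26 * -0.511210 = -13.291460.
y - mu = 26 - 43.35 = -17.35.
D = 2(-13.291460 - -17.35) = 8.117080, which rounds to 8.1171.

8.1171


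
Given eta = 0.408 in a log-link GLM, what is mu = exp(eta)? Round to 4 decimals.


The inverse log link gives:
mu = exp(0.408) = 1.5038.

1.5038


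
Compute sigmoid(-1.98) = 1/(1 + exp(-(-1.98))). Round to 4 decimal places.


First, exp(1.9800) = 7.2427.
Then sigma(z) = 1/(1 + 7.2427) = 0.1213.

0.1213


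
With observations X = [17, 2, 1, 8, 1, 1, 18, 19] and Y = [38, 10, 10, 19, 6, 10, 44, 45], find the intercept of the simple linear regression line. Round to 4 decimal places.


First find the slope: b1 = 1.9979.
Means: xbar = 8.3750, ybar = 22.7500.
b0 = ybar - b1 * xbar = 22.7500 - 1.9979 * 8.3750 = 6.0173.

6.0173


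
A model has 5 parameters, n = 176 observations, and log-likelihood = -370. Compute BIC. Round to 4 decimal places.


ln(176) = 5.170484.
k * ln(n) = 5 * 5.170484 = 25.852420.
-2L = 740.
BIC = 25.852420 + 740 = 765.852420, which rounds to 765.8524.

765.8524


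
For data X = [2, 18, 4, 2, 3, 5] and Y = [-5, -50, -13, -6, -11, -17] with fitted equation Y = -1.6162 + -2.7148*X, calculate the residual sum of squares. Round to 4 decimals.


For each point, residual = actual - predicted.
Residuals: [2.0458, 0.4826, -0.5246, 1.0458, -1.2394, -1.8098].
Sum of squared residuals = 10.5986.

10.5986


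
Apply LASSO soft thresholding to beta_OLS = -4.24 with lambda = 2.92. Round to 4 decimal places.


Check: |-4.24| = 4.24 vs lambda = 2.92.
Since |beta| > lambda, coefficient = sign(beta)*(|beta| - lambda) = -1.3200.
Soft-thresholded coefficient = -1.3200.

-1.3200


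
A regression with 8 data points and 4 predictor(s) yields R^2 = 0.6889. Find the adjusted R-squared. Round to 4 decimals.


Plug in: Adj R^2 = 1 - (1 - 0.6889) * 7/3.
= 1 - 0.3111 * 7/3
= 1 - 2.1777 / 3
= 1 - 0.7259 = 0.2741.

0.2741


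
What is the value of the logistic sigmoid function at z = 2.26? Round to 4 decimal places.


exp(-2.2600) = 0.1044.
1 + exp(-z) = 1.1044.
sigmoid = 1/1.1044 = 0.9055.

0.9055


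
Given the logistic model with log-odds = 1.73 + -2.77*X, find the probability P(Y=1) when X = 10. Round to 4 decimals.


Compute z = 1.73 + (-2.77)(10) = -25.9700.
exp(-z) = 189944925253.4103.
P = 1/(1 + 189944925253.4103) = 0.0000.

0.0000


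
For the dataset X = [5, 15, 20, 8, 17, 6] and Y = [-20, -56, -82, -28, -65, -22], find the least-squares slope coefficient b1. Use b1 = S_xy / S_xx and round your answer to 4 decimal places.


First compute the means: xbar = 11.8333, ybar = -45.5000.
Then S_xx = sum((xi - xbar)^2) = 198.8333.
S_xy = sum((xi - xbar)(yi - ybar)) = -810.5000.
b1 = S_xy / S_xx = -810.5000 / 198.8333 = -4.0763.

-4.0763


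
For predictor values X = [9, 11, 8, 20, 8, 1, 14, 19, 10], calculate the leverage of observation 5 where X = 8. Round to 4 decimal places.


n = 9, xbar = 11.1111.
SXX = sum((xi - xbar)^2) = 276.8889.
h = 1/9 + (8 - 11.1111)^2 / 276.8889 = 0.1461.

0.1461


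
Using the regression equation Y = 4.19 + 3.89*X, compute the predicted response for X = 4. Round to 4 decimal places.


Plug X = 4 into Y = 4.19 + 3.89*X:
Y = 4.19 + 15.5600 = 19.7500.

19.7500


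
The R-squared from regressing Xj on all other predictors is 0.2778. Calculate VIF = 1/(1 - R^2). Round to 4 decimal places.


VIF = 1 / (1 - 0.2778).
= 1 / 0.7222 = 1.3847.

1.3847


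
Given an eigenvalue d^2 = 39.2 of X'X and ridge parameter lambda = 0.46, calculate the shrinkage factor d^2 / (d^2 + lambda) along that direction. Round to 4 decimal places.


Compute the denominator: 39.2 + 0.46 = 39.6600.
Shrinkage factor = 39.2 / 39.6600 = 0.9884.

0.9884


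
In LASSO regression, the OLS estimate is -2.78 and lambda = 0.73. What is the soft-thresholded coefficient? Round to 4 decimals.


Check: |-2.78| = 2.78 vs lambda = 0.73.
Since |beta| > lambda, coefficient = sign(beta)*(|beta| - lambda) = -2.0500.
Soft-thresholded coefficient = -2.0500.

-2.0500


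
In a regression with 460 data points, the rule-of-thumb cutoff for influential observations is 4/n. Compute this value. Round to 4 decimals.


Cook's distance cutoff = 4/n = 4/460.
= 0.0087.

0.0087


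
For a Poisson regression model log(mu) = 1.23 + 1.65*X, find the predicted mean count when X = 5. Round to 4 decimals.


Linear predictor: eta = 1.23 + (1.65)(5) = 9.4800.
Expected count: mu = exp(9.4800) = 13095.1865.

13095.1865


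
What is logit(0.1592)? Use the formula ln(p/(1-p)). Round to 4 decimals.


The odds are p/(1-p) = 0.1592 / 0.8408 = 0.1893.
logit(p) = ln(0.1893) = -1.6642.

-1.6642


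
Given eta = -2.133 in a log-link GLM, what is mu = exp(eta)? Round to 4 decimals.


mu = exp(eta) = exp(-2.133).
= 0.1185.

0.1185


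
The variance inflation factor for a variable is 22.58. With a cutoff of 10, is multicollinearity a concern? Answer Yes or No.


The threshold is 10.
VIF = 22.58 is >= 10.
Multicollinearity indication: Yes.

Yes


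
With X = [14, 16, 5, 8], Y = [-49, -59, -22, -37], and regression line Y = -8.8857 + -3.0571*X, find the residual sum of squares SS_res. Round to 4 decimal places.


Predicted values from Y = -8.8857 + -3.0571*X.
Residuals: [2.6851, -1.2007, 2.1712, -3.6575].
SSres = 26.7429.

26.7429


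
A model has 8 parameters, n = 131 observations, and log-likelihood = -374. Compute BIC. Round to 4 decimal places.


ln(131) = 4.875197.
k * ln(n) = 8 * 4.875197 = 39.001576.
-2L = 748.
BIC = 39.001576 + 748 = 787.001576, which rounds to 787.0016.

787.0016


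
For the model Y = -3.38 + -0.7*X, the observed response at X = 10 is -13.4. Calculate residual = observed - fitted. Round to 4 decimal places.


Fitted value at X = 10 is yhat = -3.38 + -0.7*10 = -10.3800.
Residual = -13.4 - -10.3800 = -3.0200.

-3.0200


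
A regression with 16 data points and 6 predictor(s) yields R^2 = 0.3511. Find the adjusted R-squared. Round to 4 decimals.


Plug in: Adj R^2 = 1 - (1 - 0.3511) * 15/9.
= 1 - 0.6489 * 15/9
= 1 - 9.7335 / 9
= 1 - 1.0815 = -0.0815.

-0.0815


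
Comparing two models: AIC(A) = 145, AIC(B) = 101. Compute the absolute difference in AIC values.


Compute |145 - 101| = 44.
Model B has the smaller AIC.

44


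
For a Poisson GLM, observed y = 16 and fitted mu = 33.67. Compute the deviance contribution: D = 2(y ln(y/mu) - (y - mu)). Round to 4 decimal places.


Compute y*ln(y/mu) = 16*ln(16/33.67) = 16*-0.744019 = -11.904304.
y - mu = -17.67.
D = 2*(-11.904304 - (-17.67)) = 11.531392, which rounds to 11.5314.

11.5314


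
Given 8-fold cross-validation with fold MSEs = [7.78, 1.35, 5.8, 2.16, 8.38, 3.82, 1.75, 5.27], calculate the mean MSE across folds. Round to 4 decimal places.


Add all fold MSEs: 36.3100.
Divide by k = 8: 36.3100/8 = 4.5388.

4.5388


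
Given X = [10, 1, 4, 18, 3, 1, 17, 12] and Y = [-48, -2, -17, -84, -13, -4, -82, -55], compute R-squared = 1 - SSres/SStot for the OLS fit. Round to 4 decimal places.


Fit the OLS line: b0 = 1.7946, b1 = -4.8387.
SSres = 10.0457.
SStot = 7958.8750.
R^2 = 1 - 10.0457/7958.8750 = 0.9987.

0.9987


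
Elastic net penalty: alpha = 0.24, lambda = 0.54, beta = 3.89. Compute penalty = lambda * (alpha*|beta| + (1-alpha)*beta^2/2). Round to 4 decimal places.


Compute:
L1 = 0.24 * 3.89 = 0.9336.
L2 = 0.76 * 3.89^2 / 2 = 5.7502.
Penalty = 0.54 * (0.9336 + 5.7502) = 3.6093.

3.6093


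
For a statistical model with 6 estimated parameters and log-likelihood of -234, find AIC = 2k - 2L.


AIC = 2k - 2*loglik = 2(6) - 2(-234).
= 12 + 468 = 480.

480


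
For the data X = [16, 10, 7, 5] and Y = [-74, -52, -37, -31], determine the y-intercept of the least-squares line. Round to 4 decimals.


First find the slope: b1 = -3.9855.
Means: xbar = 9.5000, ybar = -48.5000.
b0 = ybar - b1 * xbar = -48.5000 - -3.9855 * 9.5000 = -10.6377.

-10.6377


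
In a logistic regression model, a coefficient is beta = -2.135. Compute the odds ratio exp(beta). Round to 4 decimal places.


exp(-2.135) = 0.1182.
So the odds ratio is 0.1182.

0.1182


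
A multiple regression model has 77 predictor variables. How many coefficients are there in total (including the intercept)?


Each predictor gets one coefficient, plus one intercept.
Total parameters = 77 + 1 = 78.

78


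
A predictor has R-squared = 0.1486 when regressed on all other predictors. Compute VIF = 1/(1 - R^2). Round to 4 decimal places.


VIF = 1 / (1 - 0.1486).
= 1 / 0.8514 = 1.1745.

1.1745


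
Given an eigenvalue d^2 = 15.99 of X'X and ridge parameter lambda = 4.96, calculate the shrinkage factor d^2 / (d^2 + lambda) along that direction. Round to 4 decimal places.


Denominator = d^2 + lambda = 15.99 + 4.96 = 20.9500.
Shrinkage = 15.99 / 20.9500 = 0.7632.

0.7632


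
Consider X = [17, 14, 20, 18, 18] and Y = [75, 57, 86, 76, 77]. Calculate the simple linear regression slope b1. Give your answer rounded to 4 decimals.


Calculate xbar = 17.4000, ybar = 74.2000.
S_xx = 19.2000, S_xy = 91.6000.
Using b1 = S_xy / S_xx = 91.6000 / 19.2000, we get b1 = 4.7708.

4.7708


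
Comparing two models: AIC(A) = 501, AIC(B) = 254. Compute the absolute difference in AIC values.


|AIC_A - AIC_B| = |501 - 254| = 247.
Model B is preferred (lower AIC).

247


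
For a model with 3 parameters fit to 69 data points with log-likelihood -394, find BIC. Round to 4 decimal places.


k * ln(n) = 3 * ln(69) = 3 * 4.234107 = 12.702321.
-2 * loglik = -2 * (-394) = 788.
BIC = 12.702321 + 788 = 800.702321, which rounds to 800.7023.

800.7023


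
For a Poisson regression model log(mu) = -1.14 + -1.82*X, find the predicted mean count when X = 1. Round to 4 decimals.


eta = -1.14 + -1.82 * 1 = -2.9600.
mu = exp(-2.9600) = 0.0518.

0.0518


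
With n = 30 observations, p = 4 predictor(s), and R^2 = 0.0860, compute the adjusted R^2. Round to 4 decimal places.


Adjusted R^2 = 1 - (1 - R^2) * (n-1)/(n-p-1).
(1 - R^2) = 0.9140.
(n-1)/(n-p-1) = 29/25.
(1 - R^2) * (n-1) = 0.9140 * 29 = 26.5060.
Divide by (n-p-1): 26.5060 / 25 = 1.0602.
Adj R^2 = 1 - 1.0602 = -0.0602.

-0.0602


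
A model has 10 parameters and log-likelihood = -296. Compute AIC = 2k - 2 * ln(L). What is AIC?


Compute:
2k = 2*10 = 20.
-2*loglik = -2*(-296) = 592.
AIC = 20 + 592 = 612.

612


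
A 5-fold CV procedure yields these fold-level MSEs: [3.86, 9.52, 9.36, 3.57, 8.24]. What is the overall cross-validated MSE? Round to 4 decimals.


Total MSE across folds = 34.5500.
CV-MSE = 34.5500/5 = 6.9100.

6.9100


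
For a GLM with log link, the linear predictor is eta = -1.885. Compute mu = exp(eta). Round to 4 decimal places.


Apply the inverse link:
mu = e^-1.885 = 0.1518.

0.1518


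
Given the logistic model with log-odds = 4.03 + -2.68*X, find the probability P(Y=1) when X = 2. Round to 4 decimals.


z = 4.03 + -2.68 * 2 = -1.3300.
Sigmoid: P = 1 / (1 + exp(1.3300)) = 0.2092.

0.2092


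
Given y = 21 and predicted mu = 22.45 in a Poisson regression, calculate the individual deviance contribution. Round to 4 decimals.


y/mu = 21/22.45 = 0.935412 (approx.), and ln(21/22.45) = -0.066768.
y * ln(y/mu) = 21 * -0.066768 = -1.402128.
y - mu = -1.45.
D = 2 * (-1.402128 - -1.45) = 0.095744, which rounds to 0.0957.

0.0957


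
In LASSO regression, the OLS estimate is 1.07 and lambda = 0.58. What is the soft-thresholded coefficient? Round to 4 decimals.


Check: |1.07| = 1.07 vs lambda = 0.58.
Since |beta| > lambda, coefficient = sign(beta)*(|beta| - lambda) = 0.4900.
Soft-thresholded coefficient = 0.4900.

0.4900


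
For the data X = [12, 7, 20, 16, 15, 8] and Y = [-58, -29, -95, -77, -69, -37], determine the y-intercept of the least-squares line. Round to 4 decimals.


Compute b1 = -4.9758 from the OLS formula.
With xbar = 13.0000 and ybar = -60.8333, the intercept is:
b0 = -60.8333 - -4.9758 * 13.0000 = 3.8522.

3.8522


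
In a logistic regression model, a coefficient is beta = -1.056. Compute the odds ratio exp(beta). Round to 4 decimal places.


Odds ratio = exp(beta) = exp(-1.056).
= 0.3478.

0.3478


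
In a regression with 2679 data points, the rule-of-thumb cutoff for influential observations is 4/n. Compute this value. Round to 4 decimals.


Using the rule of thumb:
Threshold = 4 / 2679 = 0.0015.

0.0015


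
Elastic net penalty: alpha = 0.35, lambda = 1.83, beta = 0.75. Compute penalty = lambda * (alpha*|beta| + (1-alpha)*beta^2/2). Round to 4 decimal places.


L1 component = 0.35 * |0.75| = 0.2625.
L2 component = 0.65 * 0.75^2 / 2 = 0.1828.
Penalty = 1.83 * (0.2625 + 0.1828) = 1.83 * 0.4453 = 0.8149.

0.8149


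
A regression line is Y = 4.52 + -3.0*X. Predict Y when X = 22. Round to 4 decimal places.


Plug X = 22 into Y = 4.52 + -3.0*X:
Y = 4.52 + -66.0000 = -61.4800.

-61.4800


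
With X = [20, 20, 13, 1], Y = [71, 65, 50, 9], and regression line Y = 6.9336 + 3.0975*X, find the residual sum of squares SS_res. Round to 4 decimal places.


Compute predicted values, then residuals = yi - yhat_i.
Residuals: [2.1164, -3.8836, 2.7989, -1.0311].
SSres = sum(residual^2) = 28.4585.

28.4585


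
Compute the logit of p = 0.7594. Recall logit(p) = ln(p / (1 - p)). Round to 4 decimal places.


Compute the odds: 0.7594/0.2406 = 3.1563.
Take the natural log: ln(3.1563) = 1.1494.

1.1494


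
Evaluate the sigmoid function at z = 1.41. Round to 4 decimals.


exp(-1.4100) = 0.2441.
1 + exp(-z) = 1.2441.
sigmoid = 1/1.2441 = 0.8038.

0.8038


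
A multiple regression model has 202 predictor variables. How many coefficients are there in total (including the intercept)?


Each predictor gets one coefficient, plus one intercept.
Total parameters = 202 + 1 = 203.

203


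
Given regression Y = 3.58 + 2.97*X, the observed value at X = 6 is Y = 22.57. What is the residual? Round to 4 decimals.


Compute yhat = 3.58 + (2.97)(6) = 21.4000.
Residual = actual - predicted = 22.57 - 21.4000 = 1.1700.

1.1700


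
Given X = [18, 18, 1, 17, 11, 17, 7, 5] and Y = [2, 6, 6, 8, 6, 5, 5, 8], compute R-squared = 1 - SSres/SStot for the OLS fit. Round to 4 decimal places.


Fit the OLS line: b0 = 6.8047, b1 = -0.0898.
SSres = 22.9417.
SStot = 25.5000.
R^2 = 1 - 22.9417/25.5000 = 0.1003.

0.1003


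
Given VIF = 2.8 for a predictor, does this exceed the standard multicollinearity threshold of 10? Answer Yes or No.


The threshold is 10.
VIF = 2.8 is < 10.
Multicollinearity indication: No.

No


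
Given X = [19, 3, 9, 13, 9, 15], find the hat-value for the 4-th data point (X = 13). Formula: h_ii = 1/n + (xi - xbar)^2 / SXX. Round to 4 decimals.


Compute xbar = 11.3333 with n = 6 observations.
SXX = 155.3333.
Leverage = 1/6 + (13 - 11.3333)^2/155.3333 = 0.1845.

0.1845


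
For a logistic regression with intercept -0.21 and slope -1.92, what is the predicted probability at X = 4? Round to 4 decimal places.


Compute z = -0.21 + (-1.92)(4) = -7.8900.
exp(-z) = 2670.4439.
P = 1/(1 + 2670.4439) = 0.0004.

0.0004


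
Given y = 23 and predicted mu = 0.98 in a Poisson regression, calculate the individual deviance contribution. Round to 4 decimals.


First: ln(23/0.98) = 3.155697.
Then: 23 * 3.155697 = 72.581031.
y - mu = 23 - 0.98 = 22.02.
D = 2(72.581031 - 22.02) = 101.122062, which rounds to 101.1221.

101.1221


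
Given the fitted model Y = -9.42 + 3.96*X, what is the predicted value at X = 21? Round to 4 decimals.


Predicted value:
Y = -9.42 + (3.96)(21) = -9.42 + 83.1600 = 73.7400.

73.7400


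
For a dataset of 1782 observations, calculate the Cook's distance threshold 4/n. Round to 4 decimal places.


The threshold is 4/n.
4/1782 = 0.0022.

0.0022


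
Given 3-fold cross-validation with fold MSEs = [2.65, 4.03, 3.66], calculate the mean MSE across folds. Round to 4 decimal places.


Total MSE across folds = 10.3400.
CV-MSE = 10.3400/3 = 3.4467.

3.4467


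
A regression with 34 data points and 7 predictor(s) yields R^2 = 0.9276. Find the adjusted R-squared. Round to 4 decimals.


Using the formula:
(1 - 0.9276) = 0.0724.
Multiply by 33/26: 0.0724 * 33 = 2.3892, then 2.3892 / 26 = 0.0919.
Adj R^2 = 1 - 0.0919 = 0.9081.

0.9081


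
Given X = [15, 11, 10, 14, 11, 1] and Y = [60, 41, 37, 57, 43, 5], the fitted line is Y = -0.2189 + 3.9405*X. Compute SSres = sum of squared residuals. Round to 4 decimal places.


Compute predicted values, then residuals = yi - yhat_i.
Residuals: [1.1114, -2.1266, -2.1861, 2.0519, -0.1266, 1.2784].
SSres = sum(residual^2) = 16.3973.

16.3973


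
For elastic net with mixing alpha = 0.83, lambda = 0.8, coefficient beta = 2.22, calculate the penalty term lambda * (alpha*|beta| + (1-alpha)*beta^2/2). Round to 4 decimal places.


Compute:
L1 = 0.83 * 2.22 = 1.8426.
L2 = 0.17 * 2.22^2 / 2 = 0.4189.
Penalty = 0.8 * (1.8426 + 0.4189) = 1.8092.

1.8092


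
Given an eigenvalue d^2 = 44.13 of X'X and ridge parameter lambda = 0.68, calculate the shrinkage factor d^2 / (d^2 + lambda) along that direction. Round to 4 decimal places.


Compute the denominator: 44.13 + 0.68 = 44.8100.
Shrinkage factor = 44.13 / 44.8100 = 0.9848.

0.9848


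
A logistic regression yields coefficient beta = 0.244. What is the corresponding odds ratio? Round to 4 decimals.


Odds ratio = exp(beta) = exp(0.244).
= 1.2763.

1.2763


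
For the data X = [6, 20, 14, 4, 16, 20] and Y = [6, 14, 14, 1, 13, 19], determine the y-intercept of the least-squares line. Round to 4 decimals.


The slope is b1 = 0.8876.
Sample means are xbar = 13.3333 and ybar = 11.1667.
Intercept: b0 = 11.1667 - (0.8876)(13.3333) = -0.6685.

-0.6685


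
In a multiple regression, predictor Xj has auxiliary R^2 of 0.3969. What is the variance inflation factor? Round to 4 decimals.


VIF = 1 / (1 - 0.3969).
= 1 / 0.6031 = 1.6581.

1.6581


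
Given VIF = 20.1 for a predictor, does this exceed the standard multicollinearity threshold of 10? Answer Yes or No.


Check: VIF = 20.1 vs threshold = 10.
Since 20.1 >= 10, the answer is Yes.

Yes


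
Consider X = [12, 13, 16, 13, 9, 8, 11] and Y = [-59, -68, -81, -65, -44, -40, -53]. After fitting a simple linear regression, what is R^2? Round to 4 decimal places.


After computing the OLS fit (b0=3.2368, b1=-5.2763):
SSres = 12.6842, SStot = 1221.7143.
R^2 = 1 - 12.6842/1221.7143 = 0.9896.

0.9896


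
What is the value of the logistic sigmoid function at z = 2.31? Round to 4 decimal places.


Compute exp(-2.3100) = 0.0993.
Sigmoid = 1 / (1 + 0.0993) = 1 / 1.0993 = 0.9097.

0.9097


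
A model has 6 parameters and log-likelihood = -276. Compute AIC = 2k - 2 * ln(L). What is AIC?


AIC = 2*6 - 2*(-276).
= 12 + 552 = 564.

564


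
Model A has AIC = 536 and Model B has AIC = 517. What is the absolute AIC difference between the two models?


Compute |536 - 517| = 19.
Model B has the smaller AIC.

19


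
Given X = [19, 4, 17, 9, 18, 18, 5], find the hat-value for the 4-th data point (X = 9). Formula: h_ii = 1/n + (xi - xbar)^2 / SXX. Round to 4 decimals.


Compute xbar = 12.8571 with n = 7 observations.
SXX = 262.8571.
Leverage = 1/7 + (9 - 12.8571)^2/262.8571 = 0.1995.

0.1995


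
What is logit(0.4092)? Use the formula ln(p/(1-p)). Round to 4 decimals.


1 - p = 0.5908.
p/(1-p) = 0.6926.
logit = ln(0.6926) = -0.3673.

-0.3673


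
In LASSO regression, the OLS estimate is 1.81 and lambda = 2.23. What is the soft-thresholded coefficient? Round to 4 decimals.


Absolute value: |1.81| = 1.81.
Compare to lambda = 2.23.
Since |beta| <= lambda, the coefficient is set to 0.

0.0000


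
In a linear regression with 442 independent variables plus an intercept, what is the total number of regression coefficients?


Total coefficients = number of predictors + 1 (for the intercept).
= 442 + 1 = 443.

443


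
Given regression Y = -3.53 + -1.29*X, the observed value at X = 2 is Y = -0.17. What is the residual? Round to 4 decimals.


Fitted value at X = 2 is yhat = -3.53 + -1.29*2 = -6.1100.
Residual = -0.17 - -6.1100 = 5.9400.

5.9400


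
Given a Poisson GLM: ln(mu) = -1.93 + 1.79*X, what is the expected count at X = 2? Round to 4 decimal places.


eta = -1.93 + 1.79 * 2 = 1.6500.
mu = exp(1.6500) = 5.2070.

5.2070


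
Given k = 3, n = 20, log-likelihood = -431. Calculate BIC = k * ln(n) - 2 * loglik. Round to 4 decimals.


Compute k*ln(n) = 3*ln(20) = 3*2.995732 = 8.987196.
Then -2*loglik = 862.
BIC = 8.987196 + 862 = 870.987196, which rounds to 870.9872.

870.9872


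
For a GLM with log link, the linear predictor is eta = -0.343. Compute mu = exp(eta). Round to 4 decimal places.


Apply the inverse link:
mu = e^-0.343 = 0.7096.

0.7096


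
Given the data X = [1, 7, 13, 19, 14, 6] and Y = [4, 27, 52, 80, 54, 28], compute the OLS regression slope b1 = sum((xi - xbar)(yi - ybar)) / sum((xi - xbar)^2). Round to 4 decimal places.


Calculate xbar = 10.0000, ybar = 40.8333.
S_xx = 212.0000, S_xy = 863.0000.
Using b1 = S_xy / S_xx = 863.0000 / 212.0000, we get b1 = 4.0708.

4.0708


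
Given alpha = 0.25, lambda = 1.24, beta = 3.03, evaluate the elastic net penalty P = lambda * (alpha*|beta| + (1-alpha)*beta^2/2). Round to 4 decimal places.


Compute:
L1 = 0.25 * 3.03 = 0.7575.
L2 = 0.75 * 3.03^2 / 2 = 3.4428.
Penalty = 1.24 * (0.7575 + 3.4428) = 5.2084.

5.2084


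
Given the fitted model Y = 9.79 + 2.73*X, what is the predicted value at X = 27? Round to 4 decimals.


Predicted value:
Y = 9.79 + (2.73)(27) = 9.79 + 73.7100 = 83.5000.

83.5000


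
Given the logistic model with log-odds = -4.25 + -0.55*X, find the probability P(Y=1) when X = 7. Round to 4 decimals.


Linear predictor: z = -4.25 + -0.55 * 7 = -8.1000.
P = 1/(1 + exp(8.1000)) = 1/(1 + 3294.4681) = 0.0003.

0.0003


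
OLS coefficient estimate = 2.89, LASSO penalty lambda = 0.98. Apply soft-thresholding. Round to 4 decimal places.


Absolute value: |2.89| = 2.89.
Compare to lambda = 0.98.
Since |beta| > lambda, coefficient = sign(beta)*(|beta| - lambda) = 1.9100.

1.9100


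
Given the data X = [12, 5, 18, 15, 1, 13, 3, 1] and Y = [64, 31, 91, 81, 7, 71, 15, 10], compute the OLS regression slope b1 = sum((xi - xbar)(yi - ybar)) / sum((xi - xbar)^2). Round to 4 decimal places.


Calculate xbar = 8.5000, ybar = 46.2500.
S_xx = 320.0000, S_xy = 1616.0000.
Using b1 = S_xy / S_xx = 1616.0000 / 320.0000, we get b1 = 5.0500.

5.0500


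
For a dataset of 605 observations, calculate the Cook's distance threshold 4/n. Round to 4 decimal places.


Cook's distance cutoff = 4/n = 4/605.
= 0.0066.

0.0066


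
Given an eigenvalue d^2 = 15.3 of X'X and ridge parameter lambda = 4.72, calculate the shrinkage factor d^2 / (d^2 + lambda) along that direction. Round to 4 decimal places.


Compute the denominator: 15.3 + 4.72 = 20.0200.
Shrinkage factor = 15.3 / 20.0200 = 0.7642.

0.7642


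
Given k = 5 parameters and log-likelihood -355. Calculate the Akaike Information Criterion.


AIC = 2k - 2*loglik = 2(5) - 2(-355).
= 10 + 710 = 720.

720


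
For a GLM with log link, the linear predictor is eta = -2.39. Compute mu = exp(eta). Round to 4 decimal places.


mu = exp(eta) = exp(-2.39).
= 0.0916.

0.0916


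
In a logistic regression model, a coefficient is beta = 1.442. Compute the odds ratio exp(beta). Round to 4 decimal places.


exp(1.442) = 4.2291.
So the odds ratio is 4.2291.

4.2291


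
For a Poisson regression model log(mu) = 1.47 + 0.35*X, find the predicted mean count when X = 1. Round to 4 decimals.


Linear predictor: eta = 1.47 + (0.35)(1) = 1.8200.
Expected count: mu = exp(1.8200) = 6.1719.

6.1719


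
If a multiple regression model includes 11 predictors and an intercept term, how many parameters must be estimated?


Total coefficients = number of predictors + 1 (for the intercept).
= 11 + 1 = 12.

12


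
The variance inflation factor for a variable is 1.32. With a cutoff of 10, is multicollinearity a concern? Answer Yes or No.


Compare VIF = 1.32 to the threshold of 10.
1.32 < 10, so the answer is No.

No


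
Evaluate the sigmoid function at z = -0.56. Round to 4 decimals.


exp(0.5600) = 1.7507.
1 + exp(-z) = 2.7507.
sigmoid = 1/2.7507 = 0.3635.

0.3635


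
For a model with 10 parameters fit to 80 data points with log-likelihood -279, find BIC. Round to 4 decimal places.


ln(80) = 4.382027.
k * ln(n) = 10 * 4.382027 = 43.820270.
-2L = 558.
BIC = 43.820270 + 558 = 601.820270, which rounds to 601.8203.

601.8203


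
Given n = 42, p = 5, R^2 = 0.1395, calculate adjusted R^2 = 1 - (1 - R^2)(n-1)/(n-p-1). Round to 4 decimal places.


Using the formula:
(1 - 0.1395) = 0.8605.
Multiply by 41/36: 0.8605 * 41 = 35.2805, then 35.2805 / 36 = 0.9800.
Adj R^2 = 1 - 0.9800 = 0.0200.

0.0200


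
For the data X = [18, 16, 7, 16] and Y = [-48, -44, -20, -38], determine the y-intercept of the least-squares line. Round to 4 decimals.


First find the slope: b1 = -2.4536.
Means: xbar = 14.2500, ybar = -37.5000.
b0 = ybar - b1 * xbar = -37.5000 - -2.4536 * 14.2500 = -2.5361.

-2.5361


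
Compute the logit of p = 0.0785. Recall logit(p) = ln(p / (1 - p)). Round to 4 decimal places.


1 - p = 0.9215.
p/(1-p) = 0.0852.
logit = ln(0.0852) = -2.4629.

-2.4629


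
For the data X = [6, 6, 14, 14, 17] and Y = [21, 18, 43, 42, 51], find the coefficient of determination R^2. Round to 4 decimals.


After computing the OLS fit (b0=2.3023, b1=2.8682):
SSres = 5.0078, SStot = 854.0000.
R^2 = 1 - 5.0078/854.0000 = 0.9941.

0.9941


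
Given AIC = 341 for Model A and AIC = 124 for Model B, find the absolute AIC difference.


Compute |341 - 124| = 217.
Model B has the smaller AIC.

217


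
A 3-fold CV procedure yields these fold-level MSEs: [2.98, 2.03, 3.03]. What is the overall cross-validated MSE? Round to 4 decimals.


Sum of fold MSEs = 8.0400.
Average = 8.0400 / 3 = 2.6800.

2.6800


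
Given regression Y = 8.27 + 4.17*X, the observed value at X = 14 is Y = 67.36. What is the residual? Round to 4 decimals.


Fitted value at X = 14 is yhat = 8.27 + 4.17*14 = 66.6500.
Residual = 67.36 - 66.6500 = 0.7100.

0.7100


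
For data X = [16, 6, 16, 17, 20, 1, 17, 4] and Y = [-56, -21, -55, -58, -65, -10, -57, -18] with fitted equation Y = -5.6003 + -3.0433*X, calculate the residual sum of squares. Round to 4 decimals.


Compute predicted values, then residuals = yi - yhat_i.
Residuals: [-1.7069, 2.8601, -0.7069, -0.6636, 1.4663, -1.3564, 0.3364, -0.2265].
SSres = sum(residual^2) = 16.1881.

16.1881


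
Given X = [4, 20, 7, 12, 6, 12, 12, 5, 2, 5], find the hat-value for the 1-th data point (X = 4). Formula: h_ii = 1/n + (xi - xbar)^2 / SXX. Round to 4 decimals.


Compute xbar = 8.5000 with n = 10 observations.
SXX = 264.5000.
Leverage = 1/10 + (4 - 8.5000)^2/264.5000 = 0.1766.

0.1766


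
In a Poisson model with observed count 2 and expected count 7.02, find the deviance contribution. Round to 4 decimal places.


First: ln(2/7.02) = -1.255616.
Then: 2 * -1.255616 = -2.511232.
y - mu = 2 - 7.02 = -5.02.
D = 2(-2.511232 - -5.02) = 5.017536, which rounds to 5.0175.

5.0175


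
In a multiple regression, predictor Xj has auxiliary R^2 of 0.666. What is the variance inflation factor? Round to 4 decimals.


Denominator: 1 - 0.666 = 0.334.
VIF = 1 / 0.334 = 2.9940.

2.9940


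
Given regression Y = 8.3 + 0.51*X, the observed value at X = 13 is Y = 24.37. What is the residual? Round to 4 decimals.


Compute yhat = 8.3 + (0.51)(13) = 14.9300.
Residual = actual - predicted = 24.37 - 14.9300 = 9.4400.

9.4400


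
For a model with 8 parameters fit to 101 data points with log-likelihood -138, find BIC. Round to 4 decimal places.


ln(101) = 4.615121.
k * ln(n) = 8 * 4.615121 = 36.920968.
-2L = 276.
BIC = 36.920968 + 276 = 312.920968, which rounds to 312.9210.

312.9210


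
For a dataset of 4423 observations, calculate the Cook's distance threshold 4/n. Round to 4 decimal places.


Using the rule of thumb:
Threshold = 4 / 4423 = 0.0009.

0.0009


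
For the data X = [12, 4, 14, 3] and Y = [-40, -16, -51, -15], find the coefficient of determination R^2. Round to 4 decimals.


Fit the OLS line: b0 = -4.1267, b1 = -3.1968.
SSres = 13.1590.
SStot = 961.0000.
R^2 = 1 - 13.1590/961.0000 = 0.9863.

0.9863


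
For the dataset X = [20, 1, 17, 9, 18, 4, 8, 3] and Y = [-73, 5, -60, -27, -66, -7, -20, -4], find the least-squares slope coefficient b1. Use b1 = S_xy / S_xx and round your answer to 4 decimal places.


First compute the means: xbar = 10.0000, ybar = -31.5000.
Then S_xx = sum((xi - xbar)^2) = 384.0000.
S_xy = sum((xi - xbar)(yi - ybar)) = -1586.0000.
b1 = S_xy / S_xx = -1586.0000 / 384.0000 = -4.1302.

-4.1302


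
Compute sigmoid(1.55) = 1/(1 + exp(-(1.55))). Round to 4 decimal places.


First, exp(-1.5500) = 0.2122.
Then sigma(z) = 1/(1 + 0.2122) = 0.8249.

0.8249


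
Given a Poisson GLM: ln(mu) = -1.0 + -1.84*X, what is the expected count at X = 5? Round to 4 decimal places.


Linear predictor: eta = -1.0 + (-1.84)(5) = -10.2000.
Expected count: mu = exp(-10.2000) = 0.0000.

0.0000


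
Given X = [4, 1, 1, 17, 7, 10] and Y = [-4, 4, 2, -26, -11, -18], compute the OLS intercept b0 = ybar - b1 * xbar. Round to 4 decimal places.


First find the slope: b1 = -1.8785.
Means: xbar = 6.6667, ybar = -8.8333.
b0 = ybar - b1 * xbar = -8.8333 - -1.8785 * 6.6667 = 3.6901.

3.6901


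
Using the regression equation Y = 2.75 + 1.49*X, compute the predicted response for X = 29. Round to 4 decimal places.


Substitute X = 29 into the equation:
Y = 2.75 + 1.49 * 29 = 2.75 + 43.2100 = 45.9600.

45.9600


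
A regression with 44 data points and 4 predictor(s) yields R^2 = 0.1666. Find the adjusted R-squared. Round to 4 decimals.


Adjusted R^2 = 1 - (1 - R^2) * (n-1)/(n-p-1).
(1 - R^2) = 0.8334.
(n-1)/(n-p-1) = 43/39.
(1 - R^2) * (n-1) = 0.8334 * 43 = 35.8362.
Divide by (n-p-1): 35.8362 / 39 = 0.9189.
Adj R^2 = 1 - 0.9189 = 0.0811.

0.0811


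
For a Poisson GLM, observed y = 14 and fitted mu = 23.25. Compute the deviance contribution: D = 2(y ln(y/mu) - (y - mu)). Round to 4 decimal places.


Compute y*ln(y/mu) = 14*ln(14/23.25) = 14*-0.507248 = -7.101472.
y - mu = -9.25.
D = 2*(-7.101472 - (-9.25)) = 4.297056, which rounds to 4.2971.

4.2971


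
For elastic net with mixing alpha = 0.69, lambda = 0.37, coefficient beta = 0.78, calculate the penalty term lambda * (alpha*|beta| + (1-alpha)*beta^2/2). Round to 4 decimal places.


Compute:
L1 = 0.69 * 0.78 = 0.5382.
L2 = 0.31 * 0.78^2 / 2 = 0.0943.
Penalty = 0.37 * (0.5382 + 0.0943) = 0.2340.

0.2340


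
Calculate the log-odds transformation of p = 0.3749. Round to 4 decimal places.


1 - p = 0.6251.
p/(1-p) = 0.5997.
logit = ln(0.5997) = -0.5113.

-0.5113


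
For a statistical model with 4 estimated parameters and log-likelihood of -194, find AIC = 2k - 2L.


Compute:
2k = 2*4 = 8.
-2*loglik = -2*(-194) = 388.
AIC = 8 + 388 = 396.

396


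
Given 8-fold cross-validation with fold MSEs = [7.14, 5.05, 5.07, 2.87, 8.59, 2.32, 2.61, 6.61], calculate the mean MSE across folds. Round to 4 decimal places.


Add all fold MSEs: 40.2600.
Divide by k = 8: 40.2600/8 = 5.0325.

5.0325


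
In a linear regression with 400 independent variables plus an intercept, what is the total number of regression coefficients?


Total coefficients = number of predictors + 1 (for the intercept).
= 400 + 1 = 401.

401


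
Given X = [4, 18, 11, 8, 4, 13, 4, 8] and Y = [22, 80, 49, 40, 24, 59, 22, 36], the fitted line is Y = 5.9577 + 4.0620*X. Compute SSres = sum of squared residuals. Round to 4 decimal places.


Compute predicted values, then residuals = yi - yhat_i.
Residuals: [-0.2057, 0.9263, -1.6397, 1.5463, 1.7943, 0.2363, -0.2057, -2.4537].
SSres = sum(residual^2) = 15.3183.

15.3183


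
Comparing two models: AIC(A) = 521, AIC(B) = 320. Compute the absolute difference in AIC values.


Compute |521 - 320| = 201.
Model B has the smaller AIC.

201


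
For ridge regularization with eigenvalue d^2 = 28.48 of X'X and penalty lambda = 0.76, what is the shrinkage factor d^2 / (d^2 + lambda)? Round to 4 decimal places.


Compute the denominator: 28.48 + 0.76 = 29.2400.
Shrinkage factor = 28.48 / 29.2400 = 0.9740.

0.9740


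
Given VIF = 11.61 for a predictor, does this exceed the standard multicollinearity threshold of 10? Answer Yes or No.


The threshold is 10.
VIF = 11.61 is >= 10.
Multicollinearity indication: Yes.

Yes


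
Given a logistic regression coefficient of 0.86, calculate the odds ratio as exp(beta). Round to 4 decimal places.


exp(0.86) = 2.3632.
So the odds ratio is 2.3632.

2.3632


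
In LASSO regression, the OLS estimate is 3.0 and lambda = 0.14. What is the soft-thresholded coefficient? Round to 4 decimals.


|beta_OLS| = 3.0.
lambda = 0.14.
Since |beta| > lambda, coefficient = sign(beta)*(|beta| - lambda) = 2.8600.
Result = 2.8600.

2.8600


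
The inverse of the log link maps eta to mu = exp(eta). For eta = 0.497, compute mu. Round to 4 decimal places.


The inverse log link gives:
mu = exp(0.497) = 1.6438.

1.6438


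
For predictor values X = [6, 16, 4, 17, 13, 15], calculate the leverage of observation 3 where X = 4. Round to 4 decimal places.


Compute xbar = 11.8333 with n = 6 observations.
SXX = 150.8333.
Leverage = 1/6 + (4 - 11.8333)^2/150.8333 = 0.5735.

0.5735


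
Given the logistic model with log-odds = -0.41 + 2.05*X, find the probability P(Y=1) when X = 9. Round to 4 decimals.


Linear predictor: z = -0.41 + 2.05 * 9 = 18.0400.
P = 1/(1 + exp(-18.0400)) = 1/(1 + 0.0000) = 1.0000.

1.0000


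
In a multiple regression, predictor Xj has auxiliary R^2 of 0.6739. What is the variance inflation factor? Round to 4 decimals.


VIF = 1 / (1 - 0.6739).
= 1 / 0.3261 = 3.0665.

3.0665


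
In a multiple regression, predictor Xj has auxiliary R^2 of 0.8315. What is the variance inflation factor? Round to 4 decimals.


Using VIF = 1/(1 - R^2_j):
1 - 0.8315 = 0.1685.
VIF = 5.9347.

5.9347


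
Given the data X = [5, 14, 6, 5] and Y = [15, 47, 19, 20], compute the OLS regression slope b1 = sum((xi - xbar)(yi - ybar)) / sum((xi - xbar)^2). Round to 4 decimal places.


The sample means are xbar = 7.5000 and ybar = 25.2500.
Compute S_xx = 57.0000 and S_xy = 189.5000.
Slope b1 = S_xy / S_xx = 189.5000 / 57.0000 = 3.3246.

3.3246


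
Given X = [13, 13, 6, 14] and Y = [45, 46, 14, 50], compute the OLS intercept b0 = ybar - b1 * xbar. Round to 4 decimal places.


The slope is b1 = 4.5000.
Sample means are xbar = 11.5000 and ybar = 38.7500.
Intercept: b0 = 38.7500 - (4.5000)(11.5000) = -13.0000.

-13.0000


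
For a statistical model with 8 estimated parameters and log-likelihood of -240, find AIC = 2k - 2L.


Compute:
2k = 2*8 = 16.
-2*loglik = -2*(-240) = 480.
AIC = 16 + 480 = 496.

496


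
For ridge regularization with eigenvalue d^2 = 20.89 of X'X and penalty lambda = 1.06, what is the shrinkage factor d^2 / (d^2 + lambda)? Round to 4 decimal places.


Compute the denominator: 20.89 + 1.06 = 21.9500.
Shrinkage factor = 20.89 / 21.9500 = 0.9517.

0.9517


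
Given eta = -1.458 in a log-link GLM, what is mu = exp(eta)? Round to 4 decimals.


Apply the inverse link:
mu = e^-1.458 = 0.2327.

0.2327


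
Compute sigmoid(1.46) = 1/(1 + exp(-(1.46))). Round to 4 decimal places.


First, exp(-1.4600) = 0.2322.
Then sigma(z) = 1/(1 + 0.2322) = 0.8115.

0.8115


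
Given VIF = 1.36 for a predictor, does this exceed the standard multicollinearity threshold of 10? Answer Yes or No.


Compare VIF = 1.36 to the threshold of 10.
1.36 < 10, so the answer is No.

No


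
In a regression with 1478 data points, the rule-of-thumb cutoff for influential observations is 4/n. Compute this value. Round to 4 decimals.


The threshold is 4/n.
4/1478 = 0.0027.

0.0027


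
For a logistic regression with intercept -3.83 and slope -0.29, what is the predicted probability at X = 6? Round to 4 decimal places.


z = -3.83 + -0.29 * 6 = -5.5700.
Sigmoid: P = 1 / (1 + exp(5.5700)) = 0.0038.

0.0038


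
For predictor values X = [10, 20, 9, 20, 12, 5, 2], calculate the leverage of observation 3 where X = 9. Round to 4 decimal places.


Compute xbar = 11.1429 with n = 7 observations.
SXX = 284.8571.
Leverage = 1/7 + (9 - 11.1429)^2/284.8571 = 0.1590.

0.1590


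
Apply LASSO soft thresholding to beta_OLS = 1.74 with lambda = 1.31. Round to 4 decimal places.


Check: |1.74| = 1.74 vs lambda = 1.31.
Since |beta| > lambda, coefficient = sign(beta)*(|beta| - lambda) = 0.4300.
Soft-thresholded coefficient = 0.4300.

0.4300


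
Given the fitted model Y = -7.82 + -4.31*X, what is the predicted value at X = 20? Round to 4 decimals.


Substitute X = 20 into the equation:
Y = -7.82 + -4.31 * 20 = -7.82 + -86.2000 = -94.0200.

-94.0200


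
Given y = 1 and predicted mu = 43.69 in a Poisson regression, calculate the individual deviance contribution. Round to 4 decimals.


First: ln(1/43.69) = -3.777119.
Then: 1 * -3.777119 = -3.777119.
y - mu = 1 - 43.69 = -42.69.
D = 2(-3.777119 - -42.69) = 77.825762, which rounds to 77.8258.

77.8258
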